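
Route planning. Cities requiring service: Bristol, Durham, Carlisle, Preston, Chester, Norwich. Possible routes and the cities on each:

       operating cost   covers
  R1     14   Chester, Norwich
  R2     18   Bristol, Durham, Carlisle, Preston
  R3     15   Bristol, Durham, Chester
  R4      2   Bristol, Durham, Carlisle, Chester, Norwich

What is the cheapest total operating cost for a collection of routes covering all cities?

R2, R4 cover every city at operating cost 18 + 2 = 20.
Any cover uses at least 2 routes; among all covering selections none totals below 20.

20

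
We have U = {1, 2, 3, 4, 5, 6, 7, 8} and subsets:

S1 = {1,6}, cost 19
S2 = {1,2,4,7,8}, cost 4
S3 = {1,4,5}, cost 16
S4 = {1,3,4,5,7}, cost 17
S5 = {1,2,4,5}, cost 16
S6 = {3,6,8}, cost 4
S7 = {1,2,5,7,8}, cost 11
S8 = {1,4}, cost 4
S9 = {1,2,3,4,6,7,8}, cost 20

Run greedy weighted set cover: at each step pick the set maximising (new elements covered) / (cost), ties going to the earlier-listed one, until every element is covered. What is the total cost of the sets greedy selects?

19

Pick 1: S2 adds 5 new (1, 2, 4, 7, 8) at cost 4 (ratio 5/4).
Pick 2: S6 adds 2 new (3, 6) at cost 4 (ratio 2/4).
Pick 3: S7 adds 1 new (5) at cost 11 (ratio 1/11).
Greedy total cost: 4 + 4 + 11 = 19.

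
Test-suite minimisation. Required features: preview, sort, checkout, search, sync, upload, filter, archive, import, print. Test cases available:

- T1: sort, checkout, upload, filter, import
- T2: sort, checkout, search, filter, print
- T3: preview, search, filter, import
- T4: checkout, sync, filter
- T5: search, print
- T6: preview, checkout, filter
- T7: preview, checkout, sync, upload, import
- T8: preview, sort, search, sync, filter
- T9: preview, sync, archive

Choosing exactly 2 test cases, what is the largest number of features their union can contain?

Choosing T2, T7 covers {preview, sort, checkout, search, sync, upload, filter, import, print} — 9 features.
No choice of 2 test cases does better; here archive is left uncovered.

9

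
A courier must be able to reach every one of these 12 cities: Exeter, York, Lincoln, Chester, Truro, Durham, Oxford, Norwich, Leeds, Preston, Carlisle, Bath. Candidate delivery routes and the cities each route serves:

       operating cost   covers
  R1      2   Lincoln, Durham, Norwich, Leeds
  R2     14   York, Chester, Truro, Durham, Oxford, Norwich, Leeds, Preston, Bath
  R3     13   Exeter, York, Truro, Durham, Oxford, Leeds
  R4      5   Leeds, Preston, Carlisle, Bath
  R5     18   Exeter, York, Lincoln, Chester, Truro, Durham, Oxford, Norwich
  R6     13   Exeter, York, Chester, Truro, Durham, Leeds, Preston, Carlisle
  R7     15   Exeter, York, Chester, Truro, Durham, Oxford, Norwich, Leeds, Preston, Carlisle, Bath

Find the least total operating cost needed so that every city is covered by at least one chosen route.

R1, R7 cover every city at operating cost 2 + 15 = 17.
Any cover uses at least 2 routes; among all covering selections none totals below 17.

17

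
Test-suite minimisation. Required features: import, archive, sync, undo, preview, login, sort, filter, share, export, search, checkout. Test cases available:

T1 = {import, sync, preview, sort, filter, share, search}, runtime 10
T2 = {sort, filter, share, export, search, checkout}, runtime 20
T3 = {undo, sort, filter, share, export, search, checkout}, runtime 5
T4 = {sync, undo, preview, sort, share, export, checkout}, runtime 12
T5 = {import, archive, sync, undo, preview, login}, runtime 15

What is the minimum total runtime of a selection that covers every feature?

20

T3, T5 cover every feature at runtime 5 + 15 = 20.
Any cover uses at least 2 test cases; among all covering selections none totals below 20.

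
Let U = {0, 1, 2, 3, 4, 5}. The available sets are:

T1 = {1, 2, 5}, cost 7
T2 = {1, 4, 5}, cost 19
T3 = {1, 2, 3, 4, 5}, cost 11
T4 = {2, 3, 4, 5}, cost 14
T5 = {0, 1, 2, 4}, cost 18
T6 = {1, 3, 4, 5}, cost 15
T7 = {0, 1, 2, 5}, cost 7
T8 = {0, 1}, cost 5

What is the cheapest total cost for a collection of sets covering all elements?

T3, T8 cover every element at cost 11 + 5 = 16.
Any cover uses at least 2 sets; among all covering selections none totals below 16.
Greedy by coverage-per-cost would pick T7, T3 for 18 — worse than the optimum 16.

16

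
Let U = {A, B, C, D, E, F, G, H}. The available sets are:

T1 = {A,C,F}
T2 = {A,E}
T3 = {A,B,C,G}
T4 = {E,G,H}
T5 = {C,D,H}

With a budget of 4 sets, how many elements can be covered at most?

Choosing T1, T2, T3, T5 covers {A, B, C, D, E, F, G, H} — 8 elements.
That is all 8 elements.

8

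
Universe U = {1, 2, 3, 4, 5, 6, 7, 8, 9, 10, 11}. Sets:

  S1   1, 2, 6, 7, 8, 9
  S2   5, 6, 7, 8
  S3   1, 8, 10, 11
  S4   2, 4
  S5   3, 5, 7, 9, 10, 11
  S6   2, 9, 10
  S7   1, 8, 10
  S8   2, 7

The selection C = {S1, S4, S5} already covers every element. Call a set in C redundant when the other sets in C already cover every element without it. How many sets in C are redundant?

0

Drop S1: 1, 6, 8 uncovered — not redundant.
Drop S4: 4 uncovered — not redundant.
Drop S5: 3, 5, 10, 11 uncovered — not redundant.
None of the sets in C is redundant.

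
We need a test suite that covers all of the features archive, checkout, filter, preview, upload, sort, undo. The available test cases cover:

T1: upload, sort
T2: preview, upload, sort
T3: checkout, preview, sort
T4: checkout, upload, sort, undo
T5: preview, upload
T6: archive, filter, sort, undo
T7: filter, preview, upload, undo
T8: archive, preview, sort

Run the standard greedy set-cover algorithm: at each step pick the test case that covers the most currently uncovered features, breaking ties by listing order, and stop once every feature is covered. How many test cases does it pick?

Pick 1: T4 covers 4 new features (checkout, upload, sort, undo).
Pick 2: T6 covers 2 new features (archive, filter).
Pick 3: T2 covers 1 new features (preview).
Greedy uses 3 test cases.

3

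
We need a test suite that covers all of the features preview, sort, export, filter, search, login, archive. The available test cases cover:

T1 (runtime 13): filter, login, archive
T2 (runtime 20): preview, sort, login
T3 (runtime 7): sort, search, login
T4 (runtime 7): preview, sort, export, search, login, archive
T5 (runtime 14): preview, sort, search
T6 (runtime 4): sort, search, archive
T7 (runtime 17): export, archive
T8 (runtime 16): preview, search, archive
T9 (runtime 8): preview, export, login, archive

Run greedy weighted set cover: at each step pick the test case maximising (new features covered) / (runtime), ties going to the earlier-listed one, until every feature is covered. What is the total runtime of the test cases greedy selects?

Pick 1: T4 adds 6 new (preview, sort, export, search, login, archive) at runtime 7 (ratio 6/7).
Pick 2: T1 adds 1 new (filter) at runtime 13 (ratio 1/13).
Greedy total runtime: 7 + 13 = 20.

20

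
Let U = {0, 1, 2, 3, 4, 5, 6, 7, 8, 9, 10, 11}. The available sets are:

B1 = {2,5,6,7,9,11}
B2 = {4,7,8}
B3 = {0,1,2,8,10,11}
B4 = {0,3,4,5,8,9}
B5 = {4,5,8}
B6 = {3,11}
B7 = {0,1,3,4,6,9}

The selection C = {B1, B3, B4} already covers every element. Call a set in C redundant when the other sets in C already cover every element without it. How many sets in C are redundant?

Drop B1: 6, 7 uncovered — not redundant.
Drop B3: 1, 10 uncovered — not redundant.
Drop B4: 3, 4 uncovered — not redundant.
None of the sets in C is redundant.

0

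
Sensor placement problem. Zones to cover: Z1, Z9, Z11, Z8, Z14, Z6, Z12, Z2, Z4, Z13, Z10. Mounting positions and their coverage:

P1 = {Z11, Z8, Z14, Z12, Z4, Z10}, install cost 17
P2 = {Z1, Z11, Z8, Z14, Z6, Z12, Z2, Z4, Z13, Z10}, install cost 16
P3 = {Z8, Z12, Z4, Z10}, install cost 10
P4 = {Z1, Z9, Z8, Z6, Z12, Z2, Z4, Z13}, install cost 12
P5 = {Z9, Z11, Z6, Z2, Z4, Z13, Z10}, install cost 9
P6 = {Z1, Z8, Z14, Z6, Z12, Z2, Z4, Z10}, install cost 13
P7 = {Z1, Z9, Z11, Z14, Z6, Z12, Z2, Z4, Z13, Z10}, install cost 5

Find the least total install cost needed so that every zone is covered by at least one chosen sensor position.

P3, P7 cover every zone at install cost 10 + 5 = 15.
Any cover uses at least 2 sensor positions; among all covering selections none totals below 15.

15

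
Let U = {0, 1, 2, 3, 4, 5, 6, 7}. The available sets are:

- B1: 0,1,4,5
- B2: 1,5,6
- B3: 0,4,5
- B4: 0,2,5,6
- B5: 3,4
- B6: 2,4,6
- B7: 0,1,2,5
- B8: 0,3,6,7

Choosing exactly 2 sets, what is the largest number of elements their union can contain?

7

Choosing B1, B8 covers {0, 1, 3, 4, 5, 6, 7} — 7 elements.
No choice of 2 sets does better; here 2 is left uncovered.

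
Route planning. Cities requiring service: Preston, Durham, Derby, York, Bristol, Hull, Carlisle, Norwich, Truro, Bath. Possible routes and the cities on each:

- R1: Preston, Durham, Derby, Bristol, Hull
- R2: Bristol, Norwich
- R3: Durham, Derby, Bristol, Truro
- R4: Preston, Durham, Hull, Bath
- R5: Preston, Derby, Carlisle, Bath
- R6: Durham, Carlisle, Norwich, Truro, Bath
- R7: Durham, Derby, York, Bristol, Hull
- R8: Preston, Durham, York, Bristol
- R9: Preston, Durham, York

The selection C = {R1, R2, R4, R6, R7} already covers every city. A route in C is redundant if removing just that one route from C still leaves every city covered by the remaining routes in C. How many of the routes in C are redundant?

Drop R1: the rest still cover every city — redundant.
Drop R2: the rest still cover every city — redundant.
Drop R4: the rest still cover every city — redundant.
Drop R6: Carlisle, Truro uncovered — not redundant.
Drop R7: York uncovered — not redundant.
3 redundant: R1, R2, R4.

3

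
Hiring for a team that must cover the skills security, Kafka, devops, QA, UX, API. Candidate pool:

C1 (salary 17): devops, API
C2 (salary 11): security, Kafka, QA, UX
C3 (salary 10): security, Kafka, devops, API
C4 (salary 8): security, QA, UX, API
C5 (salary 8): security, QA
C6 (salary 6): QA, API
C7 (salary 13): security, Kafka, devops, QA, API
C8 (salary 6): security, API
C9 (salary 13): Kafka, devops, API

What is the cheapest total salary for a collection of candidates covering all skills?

18

C3, C4 cover every skill at salary 10 + 8 = 18.
Any cover uses at least 2 candidates; among all covering selections none totals below 18.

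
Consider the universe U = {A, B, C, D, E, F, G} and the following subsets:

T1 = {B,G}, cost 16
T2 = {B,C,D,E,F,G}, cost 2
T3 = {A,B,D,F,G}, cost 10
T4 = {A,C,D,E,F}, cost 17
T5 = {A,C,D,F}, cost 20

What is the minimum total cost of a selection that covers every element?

T2, T3 cover every element at cost 2 + 10 = 12.
Any cover uses at least 2 sets; among all covering selections none totals below 12.

12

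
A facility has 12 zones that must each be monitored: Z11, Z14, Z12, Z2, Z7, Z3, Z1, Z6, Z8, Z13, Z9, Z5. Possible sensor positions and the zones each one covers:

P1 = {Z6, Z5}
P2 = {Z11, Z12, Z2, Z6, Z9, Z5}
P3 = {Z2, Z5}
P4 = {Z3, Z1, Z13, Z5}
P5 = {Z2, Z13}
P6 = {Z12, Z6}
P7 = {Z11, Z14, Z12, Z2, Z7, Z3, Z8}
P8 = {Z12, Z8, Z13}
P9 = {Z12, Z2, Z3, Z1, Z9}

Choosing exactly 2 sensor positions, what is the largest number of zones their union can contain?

Choosing P2, P7 covers {Z11, Z14, Z12, Z2, Z7, Z3, Z6, Z8, Z9, Z5} — 10 zones.
No choice of 2 sensor positions does better; here Z1, Z13 are left uncovered.

10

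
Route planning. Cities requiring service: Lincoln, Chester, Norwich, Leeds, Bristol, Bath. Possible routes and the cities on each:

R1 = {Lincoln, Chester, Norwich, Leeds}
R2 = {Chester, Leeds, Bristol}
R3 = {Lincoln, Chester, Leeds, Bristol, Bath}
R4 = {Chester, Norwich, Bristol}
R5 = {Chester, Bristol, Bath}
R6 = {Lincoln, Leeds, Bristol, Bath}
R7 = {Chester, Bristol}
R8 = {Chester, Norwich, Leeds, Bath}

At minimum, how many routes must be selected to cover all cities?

R1, R3 together cover {Lincoln, Chester, Norwich, Leeds, Bristol, Bath} — every city.
No single route contains all 6 cities, so 2 is optimal.

2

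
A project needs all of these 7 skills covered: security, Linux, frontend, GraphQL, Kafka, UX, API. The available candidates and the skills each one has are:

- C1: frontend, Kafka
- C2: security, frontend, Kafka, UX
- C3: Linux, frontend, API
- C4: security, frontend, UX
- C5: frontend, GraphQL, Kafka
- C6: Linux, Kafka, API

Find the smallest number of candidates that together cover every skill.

3

C2, C3, C5 together cover {security, Linux, frontend, GraphQL, Kafka, UX, API} — every skill.
No 2 of the 6 candidates cover everything (all 15 pairs fall short), so 3 is minimum.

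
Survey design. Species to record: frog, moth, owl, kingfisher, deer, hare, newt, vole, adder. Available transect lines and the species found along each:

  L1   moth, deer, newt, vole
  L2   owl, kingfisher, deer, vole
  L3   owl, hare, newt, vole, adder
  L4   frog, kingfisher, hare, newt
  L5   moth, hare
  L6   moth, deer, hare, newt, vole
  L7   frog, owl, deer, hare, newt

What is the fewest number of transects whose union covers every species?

L1, L3, L4 together cover {frog, moth, owl, kingfisher, deer, hare, newt, vole, adder} — every species.
No 2 of the 7 transects cover everything (all 21 pairs fall short), so 3 is minimum.

3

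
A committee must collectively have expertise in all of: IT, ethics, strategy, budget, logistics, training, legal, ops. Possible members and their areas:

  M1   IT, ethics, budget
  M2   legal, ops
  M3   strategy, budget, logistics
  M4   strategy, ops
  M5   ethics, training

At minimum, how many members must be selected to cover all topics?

4

M1, M2, M3, M5 together cover {IT, ethics, strategy, budget, logistics, training, legal, ops} — every topic.
No 3 of the 5 members cover everything (all 10 triples fall short), so 4 is minimum.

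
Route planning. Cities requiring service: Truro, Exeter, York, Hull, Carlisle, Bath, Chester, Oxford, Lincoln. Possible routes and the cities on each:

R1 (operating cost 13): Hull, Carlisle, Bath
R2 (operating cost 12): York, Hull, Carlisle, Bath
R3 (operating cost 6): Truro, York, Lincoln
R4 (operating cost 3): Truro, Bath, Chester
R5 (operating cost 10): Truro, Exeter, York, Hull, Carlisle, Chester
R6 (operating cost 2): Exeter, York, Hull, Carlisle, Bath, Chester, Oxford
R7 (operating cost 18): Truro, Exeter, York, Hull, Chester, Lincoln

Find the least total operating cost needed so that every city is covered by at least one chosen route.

R3, R6 cover every city at operating cost 6 + 2 = 8.
Any cover uses at least 2 routes; among all covering selections none totals below 8.

8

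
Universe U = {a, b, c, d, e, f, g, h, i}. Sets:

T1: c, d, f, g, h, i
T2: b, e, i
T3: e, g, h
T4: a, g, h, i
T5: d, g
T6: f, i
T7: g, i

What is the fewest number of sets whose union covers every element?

T1, T2, T4 together cover {a, b, c, d, e, f, g, h, i} — every element.
No 2 of the 7 sets cover everything (all 21 pairs fall short), so 3 is minimum.

3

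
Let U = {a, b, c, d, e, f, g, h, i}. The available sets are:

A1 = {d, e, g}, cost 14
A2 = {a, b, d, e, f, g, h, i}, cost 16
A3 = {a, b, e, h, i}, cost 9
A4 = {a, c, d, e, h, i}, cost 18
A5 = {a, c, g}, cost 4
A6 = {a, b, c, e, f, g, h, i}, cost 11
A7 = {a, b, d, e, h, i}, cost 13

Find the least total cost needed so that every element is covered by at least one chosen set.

A2, A5 cover every element at cost 16 + 4 = 20.
Any cover uses at least 2 sets; among all covering selections none totals below 20.
Greedy by coverage-per-cost would pick A5, A6, A7 for 28 — worse than the optimum 20.

20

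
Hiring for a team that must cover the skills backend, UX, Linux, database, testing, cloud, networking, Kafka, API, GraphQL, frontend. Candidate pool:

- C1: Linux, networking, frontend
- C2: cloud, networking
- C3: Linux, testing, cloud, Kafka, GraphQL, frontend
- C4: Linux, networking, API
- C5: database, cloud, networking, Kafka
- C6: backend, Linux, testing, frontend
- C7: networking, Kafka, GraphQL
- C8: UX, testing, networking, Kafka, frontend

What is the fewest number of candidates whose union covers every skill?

C3, C4, C5, C6, C8 together cover {backend, UX, Linux, database, testing, cloud, networking, Kafka, API, GraphQL, frontend} — every skill.
No 4 of the 8 candidates cover everything (all 70 size-4 selections fall short), so 5 is minimum.

5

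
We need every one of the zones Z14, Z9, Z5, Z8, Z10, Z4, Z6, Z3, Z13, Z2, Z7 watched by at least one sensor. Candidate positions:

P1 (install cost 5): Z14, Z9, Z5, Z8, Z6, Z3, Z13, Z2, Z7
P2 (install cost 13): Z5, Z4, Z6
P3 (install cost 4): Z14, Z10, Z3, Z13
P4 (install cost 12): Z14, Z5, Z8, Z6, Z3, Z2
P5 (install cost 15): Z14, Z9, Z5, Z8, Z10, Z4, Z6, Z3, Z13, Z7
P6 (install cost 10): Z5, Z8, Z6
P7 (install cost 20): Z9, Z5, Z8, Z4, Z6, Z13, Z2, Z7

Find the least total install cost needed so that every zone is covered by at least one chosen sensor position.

P1, P5 cover every zone at install cost 5 + 15 = 20.
Any cover uses at least 2 sensor positions; among all covering selections none totals below 20.
Greedy by coverage-per-install cost would pick P1, P3, P2 for 22 — worse than the optimum 20.

20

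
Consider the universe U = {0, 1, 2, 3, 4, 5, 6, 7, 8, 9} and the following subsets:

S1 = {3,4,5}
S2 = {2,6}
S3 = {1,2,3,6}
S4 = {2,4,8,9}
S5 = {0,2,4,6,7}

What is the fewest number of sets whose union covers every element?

S1, S3, S4, S5 together cover {0, 1, 2, 3, 4, 5, 6, 7, 8, 9} — every element.
No 3 of the 5 sets cover everything (all 10 triples fall short), so 4 is minimum.

4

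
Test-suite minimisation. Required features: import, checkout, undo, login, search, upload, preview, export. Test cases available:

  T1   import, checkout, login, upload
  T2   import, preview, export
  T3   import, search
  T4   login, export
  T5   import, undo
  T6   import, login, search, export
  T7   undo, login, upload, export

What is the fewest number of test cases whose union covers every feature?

T1, T2, T3, T5 together cover {import, checkout, undo, login, search, upload, preview, export} — every feature.
No 3 of the 7 test cases cover everything (all 35 triples fall short), so 4 is minimum.

4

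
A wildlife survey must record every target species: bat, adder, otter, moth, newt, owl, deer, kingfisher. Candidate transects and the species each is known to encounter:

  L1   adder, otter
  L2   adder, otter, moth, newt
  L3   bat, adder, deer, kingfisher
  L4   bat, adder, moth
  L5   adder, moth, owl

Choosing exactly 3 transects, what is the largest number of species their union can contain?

8

Choosing L2, L3, L5 covers {bat, adder, otter, moth, newt, owl, deer, kingfisher} — 8 species.
That is all 8 species.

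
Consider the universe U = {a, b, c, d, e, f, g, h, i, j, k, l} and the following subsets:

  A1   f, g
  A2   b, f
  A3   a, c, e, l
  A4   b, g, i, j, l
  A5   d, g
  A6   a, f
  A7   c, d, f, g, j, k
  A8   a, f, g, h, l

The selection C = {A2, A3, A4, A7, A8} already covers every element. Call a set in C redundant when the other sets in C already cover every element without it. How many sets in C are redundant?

Drop A2: the rest still cover every element — redundant.
Drop A3: e uncovered — not redundant.
Drop A4: i uncovered — not redundant.
Drop A7: d, k uncovered — not redundant.
Drop A8: h uncovered — not redundant.
1 redundant: A2.

1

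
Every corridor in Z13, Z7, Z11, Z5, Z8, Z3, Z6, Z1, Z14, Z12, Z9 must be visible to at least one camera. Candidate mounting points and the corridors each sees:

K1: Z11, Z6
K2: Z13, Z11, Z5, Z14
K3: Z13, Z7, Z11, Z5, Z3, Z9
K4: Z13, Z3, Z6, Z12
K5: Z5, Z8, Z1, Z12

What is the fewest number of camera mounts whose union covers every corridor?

4

K1, K2, K3, K5 together cover {Z13, Z7, Z11, Z5, Z8, Z3, Z6, Z1, Z14, Z12, Z9} — every corridor.
No 3 of the 5 camera mounts cover everything (all 10 triples fall short), so 4 is minimum.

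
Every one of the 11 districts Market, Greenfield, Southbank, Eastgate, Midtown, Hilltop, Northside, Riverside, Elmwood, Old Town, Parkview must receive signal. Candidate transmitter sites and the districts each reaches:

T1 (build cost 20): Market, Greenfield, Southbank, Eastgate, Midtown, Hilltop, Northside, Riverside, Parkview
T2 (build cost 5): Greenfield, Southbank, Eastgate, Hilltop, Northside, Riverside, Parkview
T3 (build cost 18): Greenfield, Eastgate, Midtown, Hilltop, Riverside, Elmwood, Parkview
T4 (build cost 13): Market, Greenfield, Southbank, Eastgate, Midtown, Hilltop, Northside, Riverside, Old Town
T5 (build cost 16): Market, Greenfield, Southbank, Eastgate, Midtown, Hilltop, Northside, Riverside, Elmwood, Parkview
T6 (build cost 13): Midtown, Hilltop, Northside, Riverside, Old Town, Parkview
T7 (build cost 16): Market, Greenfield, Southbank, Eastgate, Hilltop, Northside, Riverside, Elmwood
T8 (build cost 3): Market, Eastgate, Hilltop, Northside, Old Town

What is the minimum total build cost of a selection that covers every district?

19

T5, T8 cover every district at build cost 16 + 3 = 19.
Any cover uses at least 2 transmitter sites; among all covering selections none totals below 19.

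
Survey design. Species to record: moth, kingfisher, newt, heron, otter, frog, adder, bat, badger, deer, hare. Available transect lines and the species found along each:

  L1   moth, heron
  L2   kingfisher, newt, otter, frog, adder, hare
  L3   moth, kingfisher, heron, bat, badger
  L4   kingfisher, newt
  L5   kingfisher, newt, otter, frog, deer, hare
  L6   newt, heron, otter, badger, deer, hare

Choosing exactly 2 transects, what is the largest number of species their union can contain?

Choosing L2, L3 covers {moth, kingfisher, newt, heron, otter, frog, adder, bat, badger, hare} — 10 species.
No choice of 2 transects does better; here deer is left uncovered.

10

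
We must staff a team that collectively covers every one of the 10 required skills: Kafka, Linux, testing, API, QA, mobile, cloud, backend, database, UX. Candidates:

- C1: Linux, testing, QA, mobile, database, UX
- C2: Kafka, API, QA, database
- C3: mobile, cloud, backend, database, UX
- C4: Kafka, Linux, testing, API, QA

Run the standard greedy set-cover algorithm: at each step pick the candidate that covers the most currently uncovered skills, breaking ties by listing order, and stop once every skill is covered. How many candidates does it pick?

Pick 1: C1 covers 6 new skills (Linux, testing, QA, mobile, database, UX).
Pick 2: C2 covers 2 new skills (Kafka, API).
Pick 3: C3 covers 2 new skills (cloud, backend).
Greedy uses 3 candidates. (The true minimum is 2.)

3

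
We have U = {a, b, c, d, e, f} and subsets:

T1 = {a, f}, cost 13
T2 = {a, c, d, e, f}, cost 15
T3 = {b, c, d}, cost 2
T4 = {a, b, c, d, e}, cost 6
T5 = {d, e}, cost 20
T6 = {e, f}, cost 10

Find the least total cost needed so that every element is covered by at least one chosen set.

T4, T6 cover every element at cost 6 + 10 = 16.
Any cover uses at least 2 sets; among all covering selections none totals below 16.
Greedy by coverage-per-cost would pick T3, T4, T6 for 18 — worse than the optimum 16.

16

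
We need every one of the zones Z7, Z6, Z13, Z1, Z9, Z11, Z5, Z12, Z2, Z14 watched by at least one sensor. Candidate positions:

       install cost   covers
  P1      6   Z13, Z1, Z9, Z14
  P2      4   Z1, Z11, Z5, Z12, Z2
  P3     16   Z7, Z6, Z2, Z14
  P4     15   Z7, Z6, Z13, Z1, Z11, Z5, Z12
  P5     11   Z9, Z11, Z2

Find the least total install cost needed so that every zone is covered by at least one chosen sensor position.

25

P1, P2, P4 cover every zone at install cost 6 + 4 + 15 = 25.
Any cover uses at least 3 sensor positions; among all covering selections none totals below 25.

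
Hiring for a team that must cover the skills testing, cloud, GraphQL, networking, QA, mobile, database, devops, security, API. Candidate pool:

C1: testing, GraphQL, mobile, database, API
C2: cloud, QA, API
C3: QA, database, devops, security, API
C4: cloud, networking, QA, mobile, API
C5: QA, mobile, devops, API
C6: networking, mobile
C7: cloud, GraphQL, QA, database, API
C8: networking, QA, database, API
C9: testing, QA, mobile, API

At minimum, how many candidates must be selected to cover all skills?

C1, C3, C4 together cover {testing, cloud, GraphQL, networking, QA, mobile, database, devops, security, API} — every skill.
No 2 of the 9 candidates cover everything (all 36 pairs fall short), so 3 is minimum.

3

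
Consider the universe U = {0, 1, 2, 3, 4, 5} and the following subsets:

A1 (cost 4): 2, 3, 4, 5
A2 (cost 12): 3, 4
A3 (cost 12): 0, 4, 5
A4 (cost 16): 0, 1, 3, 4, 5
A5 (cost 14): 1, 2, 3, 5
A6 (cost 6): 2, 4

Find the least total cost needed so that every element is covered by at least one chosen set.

A1, A4 cover every element at cost 4 + 16 = 20.
Any cover uses at least 2 sets; among all covering selections none totals below 20.

20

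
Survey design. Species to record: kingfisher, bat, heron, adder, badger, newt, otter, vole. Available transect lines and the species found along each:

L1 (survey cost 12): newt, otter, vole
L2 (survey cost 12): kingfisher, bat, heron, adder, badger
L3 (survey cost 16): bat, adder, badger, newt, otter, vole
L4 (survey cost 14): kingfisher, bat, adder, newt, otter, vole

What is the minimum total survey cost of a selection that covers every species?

L1, L2 cover every species at survey cost 12 + 12 = 24.
Any cover uses at least 2 transects; among all covering selections none totals below 24.
Greedy by coverage-per-survey cost would pick L4, L2 for 26 — worse than the optimum 24.

24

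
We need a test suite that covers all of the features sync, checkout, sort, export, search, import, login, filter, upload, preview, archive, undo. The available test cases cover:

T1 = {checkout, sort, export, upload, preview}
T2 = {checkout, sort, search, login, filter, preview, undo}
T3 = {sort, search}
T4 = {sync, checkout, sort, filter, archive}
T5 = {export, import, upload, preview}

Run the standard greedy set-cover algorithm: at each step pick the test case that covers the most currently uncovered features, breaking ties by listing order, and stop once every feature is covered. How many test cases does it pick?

3

Pick 1: T2 covers 7 new features (checkout, sort, search, login, filter, preview, undo).
Pick 2: T5 covers 3 new features (export, import, upload).
Pick 3: T4 covers 2 new features (sync, archive).
Greedy uses 3 test cases.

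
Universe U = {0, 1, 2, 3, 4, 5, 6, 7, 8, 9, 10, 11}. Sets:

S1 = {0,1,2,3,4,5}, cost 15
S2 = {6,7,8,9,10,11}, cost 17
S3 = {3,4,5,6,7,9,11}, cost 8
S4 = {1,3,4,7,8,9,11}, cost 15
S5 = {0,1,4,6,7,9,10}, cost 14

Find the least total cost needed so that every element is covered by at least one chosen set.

S1, S2 cover every element at cost 15 + 17 = 32.
Any cover uses at least 2 sets; among all covering selections none totals below 32.
Greedy by coverage-per-cost would pick S3, S5, S1, S4 for 52 — worse than the optimum 32.

32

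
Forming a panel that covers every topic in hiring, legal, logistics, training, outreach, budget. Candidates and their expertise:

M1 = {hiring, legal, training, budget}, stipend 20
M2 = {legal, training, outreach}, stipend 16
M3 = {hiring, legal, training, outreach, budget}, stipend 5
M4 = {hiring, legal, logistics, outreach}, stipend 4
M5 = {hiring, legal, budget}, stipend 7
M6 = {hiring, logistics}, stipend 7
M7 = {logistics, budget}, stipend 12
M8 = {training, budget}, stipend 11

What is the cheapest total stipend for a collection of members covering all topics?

M3, M4 cover every topic at stipend 5 + 4 = 9.
Any cover uses at least 2 members; among all covering selections none totals below 9.

9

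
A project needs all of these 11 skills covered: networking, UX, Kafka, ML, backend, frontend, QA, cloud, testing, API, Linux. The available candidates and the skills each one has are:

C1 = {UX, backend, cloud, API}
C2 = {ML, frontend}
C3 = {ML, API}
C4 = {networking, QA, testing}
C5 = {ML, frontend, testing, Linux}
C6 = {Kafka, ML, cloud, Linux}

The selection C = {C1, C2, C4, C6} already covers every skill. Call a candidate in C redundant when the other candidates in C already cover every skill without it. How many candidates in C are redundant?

0

Drop C1: UX, backend, API uncovered — not redundant.
Drop C2: frontend uncovered — not redundant.
Drop C4: networking, QA, testing uncovered — not redundant.
Drop C6: Kafka, Linux uncovered — not redundant.
None of the candidates in C is redundant.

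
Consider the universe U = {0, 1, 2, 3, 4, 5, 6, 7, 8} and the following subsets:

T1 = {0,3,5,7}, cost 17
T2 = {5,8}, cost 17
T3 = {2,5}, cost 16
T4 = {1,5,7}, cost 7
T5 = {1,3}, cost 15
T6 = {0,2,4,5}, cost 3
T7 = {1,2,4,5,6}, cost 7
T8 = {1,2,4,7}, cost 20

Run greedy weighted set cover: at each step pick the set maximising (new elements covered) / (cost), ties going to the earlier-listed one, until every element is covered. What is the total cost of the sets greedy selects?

49

Pick 1: T6 adds 4 new (0, 2, 4, 5) at cost 3 (ratio 4/3).
Pick 2: T4 adds 2 new (1, 7) at cost 7 (ratio 2/7).
Pick 3: T7 adds 1 new (6) at cost 7 (ratio 1/7).
Pick 4: T5 adds 1 new (3) at cost 15 (ratio 1/15).
Pick 5: T2 adds 1 new (8) at cost 17 (ratio 1/17).
Greedy total cost: 3 + 7 + 7 + 15 + 17 = 49. (The true optimum is 41, so greedy overshoots here.)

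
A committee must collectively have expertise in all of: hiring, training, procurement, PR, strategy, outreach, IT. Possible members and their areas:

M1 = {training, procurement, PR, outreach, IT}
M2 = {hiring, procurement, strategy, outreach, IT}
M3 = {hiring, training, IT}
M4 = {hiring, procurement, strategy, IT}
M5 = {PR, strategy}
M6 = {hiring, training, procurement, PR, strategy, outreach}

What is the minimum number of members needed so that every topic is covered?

2

M1, M2 together cover {hiring, training, procurement, PR, strategy, outreach, IT} — every topic.
No single member contains all 7 topics, so 2 is optimal.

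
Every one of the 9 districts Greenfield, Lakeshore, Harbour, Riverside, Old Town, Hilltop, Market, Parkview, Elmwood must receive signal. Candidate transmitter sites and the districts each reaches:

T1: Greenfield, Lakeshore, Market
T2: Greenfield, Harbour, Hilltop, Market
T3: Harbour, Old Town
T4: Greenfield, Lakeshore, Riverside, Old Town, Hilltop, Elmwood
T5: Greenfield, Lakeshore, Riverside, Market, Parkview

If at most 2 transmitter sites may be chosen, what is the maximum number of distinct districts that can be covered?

Choosing T2, T4 covers {Greenfield, Lakeshore, Harbour, Riverside, Old Town, Hilltop, Market, Elmwood} — 8 districts.
No choice of 2 transmitter sites does better; here Parkview is left uncovered.

8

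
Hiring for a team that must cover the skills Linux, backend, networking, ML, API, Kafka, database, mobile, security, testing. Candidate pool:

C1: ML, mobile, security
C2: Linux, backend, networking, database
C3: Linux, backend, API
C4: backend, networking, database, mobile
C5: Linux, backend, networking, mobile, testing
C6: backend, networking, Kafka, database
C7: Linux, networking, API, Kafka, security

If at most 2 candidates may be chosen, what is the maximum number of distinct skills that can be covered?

8

Choosing C4, C7 covers {Linux, backend, networking, API, Kafka, database, mobile, security} — 8 skills.
No choice of 2 candidates does better; here ML, testing are left uncovered.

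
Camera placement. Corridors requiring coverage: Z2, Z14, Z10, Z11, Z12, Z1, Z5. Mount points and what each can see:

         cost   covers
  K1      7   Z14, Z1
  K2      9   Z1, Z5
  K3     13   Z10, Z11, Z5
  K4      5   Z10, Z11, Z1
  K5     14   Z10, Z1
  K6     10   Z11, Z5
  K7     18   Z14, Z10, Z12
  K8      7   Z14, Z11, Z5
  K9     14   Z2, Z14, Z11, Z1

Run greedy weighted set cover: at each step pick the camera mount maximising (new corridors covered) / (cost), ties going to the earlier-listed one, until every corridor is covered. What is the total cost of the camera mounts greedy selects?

44

Pick 1: K4 adds 3 new (Z10, Z11, Z1) at cost 5 (ratio 3/5).
Pick 2: K8 adds 2 new (Z14, Z5) at cost 7 (ratio 2/7).
Pick 3: K9 adds 1 new (Z2) at cost 14 (ratio 1/14).
Pick 4: K7 adds 1 new (Z12) at cost 18 (ratio 1/18).
Greedy total cost: 5 + 7 + 14 + 18 = 44. (The true optimum is 39, so greedy overshoots here.)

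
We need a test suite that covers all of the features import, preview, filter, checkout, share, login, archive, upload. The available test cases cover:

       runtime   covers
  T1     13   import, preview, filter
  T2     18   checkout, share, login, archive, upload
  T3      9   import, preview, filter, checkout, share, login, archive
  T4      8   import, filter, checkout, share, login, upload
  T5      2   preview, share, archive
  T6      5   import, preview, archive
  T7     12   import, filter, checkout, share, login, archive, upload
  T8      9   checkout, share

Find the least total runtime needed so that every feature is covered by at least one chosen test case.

10

T4, T5 cover every feature at runtime 8 + 2 = 10.
Any cover uses at least 2 test cases; among all covering selections none totals below 10.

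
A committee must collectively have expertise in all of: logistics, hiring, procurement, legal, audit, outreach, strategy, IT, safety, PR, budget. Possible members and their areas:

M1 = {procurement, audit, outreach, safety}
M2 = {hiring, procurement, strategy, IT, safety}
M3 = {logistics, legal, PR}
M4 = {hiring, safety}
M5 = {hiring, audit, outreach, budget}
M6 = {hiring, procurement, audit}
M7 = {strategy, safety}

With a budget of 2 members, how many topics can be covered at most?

8

Choosing M2, M3 covers {logistics, hiring, procurement, legal, strategy, IT, safety, PR} — 8 topics.
No choice of 2 members does better; here audit, outreach, budget are left uncovered.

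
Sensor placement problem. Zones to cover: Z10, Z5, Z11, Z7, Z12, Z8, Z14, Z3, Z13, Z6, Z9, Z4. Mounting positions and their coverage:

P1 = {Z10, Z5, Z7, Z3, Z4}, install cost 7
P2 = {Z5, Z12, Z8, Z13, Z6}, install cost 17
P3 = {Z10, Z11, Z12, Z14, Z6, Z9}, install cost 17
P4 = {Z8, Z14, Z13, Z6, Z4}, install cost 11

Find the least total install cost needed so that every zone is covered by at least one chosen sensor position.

35

P1, P3, P4 cover every zone at install cost 7 + 17 + 11 = 35.
Any cover uses at least 3 sensor positions; among all covering selections none totals below 35.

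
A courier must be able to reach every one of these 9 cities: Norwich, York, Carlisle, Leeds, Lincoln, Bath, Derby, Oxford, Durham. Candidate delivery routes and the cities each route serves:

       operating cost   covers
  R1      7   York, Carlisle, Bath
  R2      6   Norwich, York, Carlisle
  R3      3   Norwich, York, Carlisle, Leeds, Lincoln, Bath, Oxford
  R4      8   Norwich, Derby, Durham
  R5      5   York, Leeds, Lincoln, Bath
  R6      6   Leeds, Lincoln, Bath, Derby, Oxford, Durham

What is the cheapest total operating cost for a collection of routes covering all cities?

R3, R6 cover every city at operating cost 3 + 6 = 9.
Any cover uses at least 2 routes; among all covering selections none totals below 9.

9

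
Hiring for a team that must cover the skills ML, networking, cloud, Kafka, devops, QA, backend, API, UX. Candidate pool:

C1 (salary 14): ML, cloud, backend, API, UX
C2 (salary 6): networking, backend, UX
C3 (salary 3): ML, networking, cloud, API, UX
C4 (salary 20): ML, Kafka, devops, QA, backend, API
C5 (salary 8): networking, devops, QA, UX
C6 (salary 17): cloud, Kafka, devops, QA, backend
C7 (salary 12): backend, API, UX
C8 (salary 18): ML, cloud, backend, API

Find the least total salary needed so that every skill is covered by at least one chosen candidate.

20

C3, C6 cover every skill at salary 3 + 17 = 20.
Any cover uses at least 2 candidates; among all covering selections none totals below 20.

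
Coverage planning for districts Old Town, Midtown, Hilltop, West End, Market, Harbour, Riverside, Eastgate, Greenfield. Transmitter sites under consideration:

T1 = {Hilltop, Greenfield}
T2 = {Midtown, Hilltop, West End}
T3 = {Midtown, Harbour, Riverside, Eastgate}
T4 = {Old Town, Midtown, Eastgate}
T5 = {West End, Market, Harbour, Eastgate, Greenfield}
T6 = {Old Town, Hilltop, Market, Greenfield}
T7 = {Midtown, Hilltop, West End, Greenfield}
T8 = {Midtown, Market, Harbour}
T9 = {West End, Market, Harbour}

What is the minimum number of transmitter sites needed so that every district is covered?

3

T2, T3, T6 together cover {Old Town, Midtown, Hilltop, West End, Market, Harbour, Riverside, Eastgate, Greenfield} — every district.
No 2 of the 9 transmitter sites cover everything (all 36 pairs fall short), so 3 is minimum.
Greedy (largest uncovered first) would take T5, T2, T3, T4 — 4 transmitter sites — but 3 suffice.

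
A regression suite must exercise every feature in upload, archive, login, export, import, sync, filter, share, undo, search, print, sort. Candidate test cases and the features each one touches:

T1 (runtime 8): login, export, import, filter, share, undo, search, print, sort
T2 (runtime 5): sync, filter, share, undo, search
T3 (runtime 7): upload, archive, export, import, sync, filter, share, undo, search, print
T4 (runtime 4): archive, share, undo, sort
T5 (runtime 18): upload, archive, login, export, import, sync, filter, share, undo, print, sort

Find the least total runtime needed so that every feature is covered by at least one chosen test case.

15

T1, T3 cover every feature at runtime 8 + 7 = 15.
Any cover uses at least 2 test cases; among all covering selections none totals below 15.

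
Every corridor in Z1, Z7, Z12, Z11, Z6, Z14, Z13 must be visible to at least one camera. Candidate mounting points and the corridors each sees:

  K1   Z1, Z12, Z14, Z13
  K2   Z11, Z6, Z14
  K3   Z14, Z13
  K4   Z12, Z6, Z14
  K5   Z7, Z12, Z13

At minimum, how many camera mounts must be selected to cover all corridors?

K1, K2, K5 together cover {Z1, Z7, Z12, Z11, Z6, Z14, Z13} — every corridor.
No 2 of the 5 camera mounts cover everything (all 10 pairs fall short), so 3 is minimum.

3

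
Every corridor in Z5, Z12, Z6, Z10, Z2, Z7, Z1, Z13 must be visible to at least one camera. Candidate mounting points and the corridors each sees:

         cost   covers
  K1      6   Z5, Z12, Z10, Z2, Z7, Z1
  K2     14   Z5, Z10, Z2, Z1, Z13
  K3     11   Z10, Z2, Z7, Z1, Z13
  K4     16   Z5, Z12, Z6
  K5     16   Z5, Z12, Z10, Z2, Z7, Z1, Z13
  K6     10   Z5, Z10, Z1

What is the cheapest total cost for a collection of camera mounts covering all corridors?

K3, K4 cover every corridor at cost 11 + 16 = 27.
Any cover uses at least 2 camera mounts; among all covering selections none totals below 27.

27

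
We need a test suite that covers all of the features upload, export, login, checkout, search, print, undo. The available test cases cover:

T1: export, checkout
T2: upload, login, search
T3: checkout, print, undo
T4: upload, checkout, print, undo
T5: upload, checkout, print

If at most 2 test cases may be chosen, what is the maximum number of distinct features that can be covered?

6

Choosing T2, T3 covers {upload, login, checkout, search, print, undo} — 6 features.
No choice of 2 test cases does better; here export is left uncovered.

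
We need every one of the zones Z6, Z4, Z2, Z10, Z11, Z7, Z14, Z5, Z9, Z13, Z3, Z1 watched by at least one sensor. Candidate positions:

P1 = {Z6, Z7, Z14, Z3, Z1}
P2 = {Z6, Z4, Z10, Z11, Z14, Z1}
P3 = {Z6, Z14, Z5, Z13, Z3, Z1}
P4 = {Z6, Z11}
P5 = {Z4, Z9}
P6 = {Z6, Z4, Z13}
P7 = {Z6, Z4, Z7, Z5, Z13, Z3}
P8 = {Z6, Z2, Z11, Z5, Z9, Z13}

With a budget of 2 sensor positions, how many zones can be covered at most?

10

Choosing P1, P8 covers {Z6, Z2, Z11, Z7, Z14, Z5, Z9, Z13, Z3, Z1} — 10 zones.
No choice of 2 sensor positions does better; here Z4, Z10 are left uncovered.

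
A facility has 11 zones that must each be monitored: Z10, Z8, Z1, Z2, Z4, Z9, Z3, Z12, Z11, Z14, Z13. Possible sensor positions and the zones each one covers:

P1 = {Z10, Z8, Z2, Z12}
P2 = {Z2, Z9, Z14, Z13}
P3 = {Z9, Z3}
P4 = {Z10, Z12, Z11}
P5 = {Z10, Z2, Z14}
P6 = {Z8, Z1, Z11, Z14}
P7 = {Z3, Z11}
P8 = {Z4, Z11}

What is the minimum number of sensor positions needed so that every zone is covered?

5

P1, P2, P3, P6, P8 together cover {Z10, Z8, Z1, Z2, Z4, Z9, Z3, Z12, Z11, Z14, Z13} — every zone.
No 4 of the 8 sensor positions cover everything (all 70 size-4 selections fall short), so 5 is minimum.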